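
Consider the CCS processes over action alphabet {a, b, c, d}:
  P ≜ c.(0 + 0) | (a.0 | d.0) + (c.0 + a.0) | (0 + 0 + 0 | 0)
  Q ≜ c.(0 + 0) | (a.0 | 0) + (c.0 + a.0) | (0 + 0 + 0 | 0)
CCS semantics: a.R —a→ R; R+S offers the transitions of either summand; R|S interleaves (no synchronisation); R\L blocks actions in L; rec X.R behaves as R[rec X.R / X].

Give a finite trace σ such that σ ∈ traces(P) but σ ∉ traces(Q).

d

P's transition system — 9 states:
  m0 = c.(0 + 0) | (a.0 | d.0) + (c.0 + a.0) | (0 + 0 + 0 | 0) | -a-> m1, -a-> m2, -c-> m1, -c-> m3, -d-> m4
  m1 = 0 | (0 + 0 + 0 | 0) | stopped
  m2 = c.(0 + 0) | (0 | d.0) | -c-> m5, -d-> m6
  m3 = (0 + 0) | (a.0 | d.0) | -a-> m5, -d-> m7
  m4 = c.(0 + 0) | (a.0 | 0) | -a-> m6, -c-> m7
  m5 = (0 + 0) | (0 | d.0) | -d-> m8
  m6 = c.(0 + 0) | (0 | 0) | -c-> m8
  m7 = (0 + 0) | (a.0 | 0) | -a-> m8
  m8 = (0 + 0) | (0 | 0) | stopped
Q's transition system — 5 states:
  n0 = c.(0 + 0) | (a.0 | 0) + (c.0 + a.0) | (0 + 0 + 0 | 0) | -a-> n1, -a-> n2, -c-> n1, -c-> n3
  n1 = 0 | (0 + 0 + 0 | 0) | stopped
  n2 = c.(0 + 0) | (0 | 0) | -c-> n4
  n3 = (0 + 0) | (a.0 | 0) | -a-> n4
  n4 = (0 + 0) | (0 | 0) | stopped
Run σ = ⟨d⟩ on P: start {m0}
  after d @ step 1: {m4}
  — P admits the full trace.
Run σ = ⟨d⟩ on Q: start {n0}
  after d @ step 1: ∅ (Q stuck)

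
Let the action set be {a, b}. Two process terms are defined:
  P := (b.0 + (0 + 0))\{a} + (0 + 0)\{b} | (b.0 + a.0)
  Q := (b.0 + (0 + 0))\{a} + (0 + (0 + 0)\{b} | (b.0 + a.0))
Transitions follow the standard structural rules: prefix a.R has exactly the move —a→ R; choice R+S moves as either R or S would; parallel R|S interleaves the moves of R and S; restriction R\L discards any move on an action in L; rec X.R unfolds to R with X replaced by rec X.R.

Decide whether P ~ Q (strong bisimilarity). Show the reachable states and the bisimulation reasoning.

YES

Reachable graph of P (3 states):
  u0 = (b.0 + (0 + 0))\{a} + (0 + 0)\{b} | (b.0 + a.0) → —a→ u1, —b→ u1, —b→ u2
  u1 = (0 + 0)\{b} | 0 → ·
  u2 = 0\{a} → ·
Reachable graph of Q (3 states):
  v0 = (b.0 + (0 + 0))\{a} + (0 + (0 + 0)\{b} | (b.0 + a.0)) → —a→ v1, —b→ v1, —b→ v2
  v1 = (0 + 0)\{b} | 0 → ·
  v2 = 0\{a} → ·
Partition-refinement fixed point:
  B0 = {u0, v0}
  B1 = {u1, u2, v1, v2}
u0 ∈ B0, v0 ∈ B0 → same block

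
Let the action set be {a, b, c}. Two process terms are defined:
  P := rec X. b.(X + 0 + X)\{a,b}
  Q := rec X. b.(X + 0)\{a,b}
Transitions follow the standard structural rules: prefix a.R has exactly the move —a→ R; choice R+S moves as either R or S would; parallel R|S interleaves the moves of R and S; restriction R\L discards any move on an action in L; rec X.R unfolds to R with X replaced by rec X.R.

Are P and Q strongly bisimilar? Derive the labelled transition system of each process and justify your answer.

P's transition system — 2 states:
  u0 = rec X. b.(X + 0 + X)\{a,b} has moves --b--▸ u1
  u1 = ((rec X. b.(X + 0 + X)\{a,b}) + 0 + (rec X. b.(X + 0 + X)\{a,b}))\{a,b} has moves ∅
Q's transition system — 2 states:
  v0 = rec X. b.(X + 0)\{a,b} has moves --b--▸ v1
  v1 = ((rec X. b.(X + 0)\{a,b}) + 0)\{a,b} has moves ∅
Coarsest stable partition (strong bisimilarity classes):
  B0 = {u0, v0}
  B1 = {u1, v1}
u0 ∈ B0, v0 ∈ B0 → same block

YES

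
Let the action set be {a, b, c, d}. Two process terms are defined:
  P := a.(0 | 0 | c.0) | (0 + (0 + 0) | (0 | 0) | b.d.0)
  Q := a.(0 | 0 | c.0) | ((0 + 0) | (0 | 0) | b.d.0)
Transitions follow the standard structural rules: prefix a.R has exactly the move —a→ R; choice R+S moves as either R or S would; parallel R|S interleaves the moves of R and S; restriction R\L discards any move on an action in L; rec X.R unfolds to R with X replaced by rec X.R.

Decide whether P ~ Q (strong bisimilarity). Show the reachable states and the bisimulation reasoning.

P's transition system — 9 states:
  m0 = a.(0 | 0 | c.0) | (0 + (0 + 0) | (0 | 0) | b.d.0) | --a--▸ m1, --b--▸ m2
  m1 = 0 | 0 | c.0 | (0 + (0 + 0) | (0 | 0) | b.d.0) | --b--▸ m3, --c--▸ m4
  m2 = a.(0 | 0 | c.0) | ((0 + 0) | (0 | 0) | d.0) | --a--▸ m3, --d--▸ m5
  m3 = 0 | 0 | c.0 | ((0 + 0) | (0 | 0) | d.0) | --c--▸ m6, --d--▸ m7
  m4 = 0 | 0 | 0 | (0 + (0 + 0) | (0 | 0) | b.d.0) | --b--▸ m6
  m5 = a.(0 | 0 | c.0) | ((0 + 0) | (0 | 0) | 0) | --a--▸ m7
  m6 = 0 | 0 | 0 | ((0 + 0) | (0 | 0) | d.0) | --d--▸ m8
  m7 = 0 | 0 | c.0 | ((0 + 0) | (0 | 0) | 0) | --c--▸ m8
  m8 = 0 | 0 | 0 | ((0 + 0) | (0 | 0) | 0) | stopped
Q's transition system — 9 states:
  n0 = a.(0 | 0 | c.0) | ((0 + 0) | (0 | 0) | b.d.0) | --a--▸ n1, --b--▸ n2
  n1 = 0 | 0 | c.0 | ((0 + 0) | (0 | 0) | b.d.0) | --b--▸ n3, --c--▸ n4
  n2 = a.(0 | 0 | c.0) | ((0 + 0) | (0 | 0) | d.0) | --a--▸ n3, --d--▸ n5
  n3 = 0 | 0 | c.0 | ((0 + 0) | (0 | 0) | d.0) | --c--▸ n6, --d--▸ n7
  n4 = 0 | 0 | 0 | ((0 + 0) | (0 | 0) | b.d.0) | --b--▸ n6
  n5 = a.(0 | 0 | c.0) | ((0 + 0) | (0 | 0) | 0) | --a--▸ n7
  n6 = 0 | 0 | 0 | ((0 + 0) | (0 | 0) | d.0) | --d--▸ n8
  n7 = 0 | 0 | c.0 | ((0 + 0) | (0 | 0) | 0) | --c--▸ n8
  n8 = 0 | 0 | 0 | ((0 + 0) | (0 | 0) | 0) | stopped
Coarsest stable partition (strong bisimilarity classes):
  B0 = {m0, n0}
  B1 = {m1, n1}
  B2 = {m4, n4}
  B3 = {m6, n6}
  B4 = {m8, n8}
  B5 = {m3, n3}
  B6 = {m7, n7}
  B7 = {m2, n2}
  B8 = {m5, n5}
m0 ∈ B0, n0 ∈ B0 → same block

YES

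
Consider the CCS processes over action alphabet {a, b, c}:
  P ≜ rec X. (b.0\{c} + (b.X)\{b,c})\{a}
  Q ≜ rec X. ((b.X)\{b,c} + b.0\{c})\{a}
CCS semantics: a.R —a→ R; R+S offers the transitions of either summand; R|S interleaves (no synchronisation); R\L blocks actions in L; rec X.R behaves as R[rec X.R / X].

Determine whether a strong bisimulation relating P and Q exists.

bisimilar

P's transition system — 2 states:
  m0 = rec X. (b.0\{c} + (b.X)\{b,c})\{a} → =b=> m1
  m1 = 0\{c}\{a} → (no moves)
Q's transition system — 2 states:
  n0 = rec X. ((b.X)\{b,c} + b.0\{c})\{a} → =b=> n1
  n1 = 0\{c}\{a} → (no moves)
Coarsest stable partition (strong bisimilarity classes):
  B0 = {m0, n0}
  B1 = {m1, n1}
m0 ∈ B0, n0 ∈ B0 → same block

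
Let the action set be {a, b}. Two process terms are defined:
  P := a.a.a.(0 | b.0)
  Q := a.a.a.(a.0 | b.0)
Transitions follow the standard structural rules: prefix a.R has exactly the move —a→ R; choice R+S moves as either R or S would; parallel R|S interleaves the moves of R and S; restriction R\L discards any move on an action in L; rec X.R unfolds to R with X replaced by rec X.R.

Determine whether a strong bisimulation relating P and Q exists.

P ≁ Q

P's transition system — 5 states:
  u0 = a.a.a.(0 | b.0) ⊢ —a→ u1
  u1 = a.a.(0 | b.0) ⊢ —a→ u2
  u2 = a.(0 | b.0) ⊢ —a→ u3
  u3 = 0 | b.0 ⊢ —b→ u4
  u4 = 0 | 0 ⊢ (no moves)
Q's transition system — 7 states:
  v0 = a.a.a.(a.0 | b.0) ⊢ —a→ v1
  v1 = a.a.(a.0 | b.0) ⊢ —a→ v2
  v2 = a.(a.0 | b.0) ⊢ —a→ v3
  v3 = a.0 | b.0 ⊢ —a→ v4, —b→ v5
  v4 = 0 | b.0 ⊢ —b→ v6
  v5 = a.0 | 0 ⊢ —a→ v6
  v6 = 0 | 0 ⊢ (no moves)
Partition-refinement fixed point:
  B0 = {u0}
  B1 = {u1}
  B2 = {u2}
  B3 = {u3, v4}
  B4 = {u4, v6}
  B5 = {v0}
  B6 = {v1}
  B7 = {v2}
  B8 = {v3}
  B9 = {v5}
u0 ∈ B0, v0 ∈ B5 → different blocks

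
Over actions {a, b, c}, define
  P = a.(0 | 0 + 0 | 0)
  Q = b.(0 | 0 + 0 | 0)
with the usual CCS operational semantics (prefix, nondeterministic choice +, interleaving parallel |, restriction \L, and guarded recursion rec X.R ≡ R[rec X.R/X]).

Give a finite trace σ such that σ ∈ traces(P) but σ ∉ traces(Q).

a

P's transition system — 2 states:
  m0 = a.(0 | 0 + 0 | 0) :: ··a··> m1
  m1 = 0 | 0 + 0 | 0 :: ·
Q's transition system — 2 states:
  n0 = b.(0 | 0 + 0 | 0) :: ··b··> n1
  n1 = 0 | 0 + 0 | 0 :: ·
Trace ⟨a⟩ through P, begin at {m0}:
  step 1 (a): {m1}
  P completes σ.
Trace ⟨a⟩ through Q, begin at {n0}:
  step 1 (a): no successor for Q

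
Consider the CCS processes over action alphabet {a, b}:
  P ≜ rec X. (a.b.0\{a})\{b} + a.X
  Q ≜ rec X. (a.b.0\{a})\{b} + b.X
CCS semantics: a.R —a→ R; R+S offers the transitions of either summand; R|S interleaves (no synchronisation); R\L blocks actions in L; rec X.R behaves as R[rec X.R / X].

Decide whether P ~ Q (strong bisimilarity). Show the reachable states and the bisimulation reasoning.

NO

P's transition system — 2 states:
  s0 = rec X. (a.b.0\{a})\{b} + a.X | --a--▸ s0, --a--▸ s1
  s1 = (b.0\{a})\{b} | ·
Q's transition system — 2 states:
  t0 = rec X. (a.b.0\{a})\{b} + b.X | --a--▸ t1, --b--▸ t0
  t1 = (b.0\{a})\{b} | ·
Coarsest stable partition (strong bisimilarity classes):
  B0 = {s0}
  B1 = {s1, t1}
  B2 = {t0}
s0 ∈ B0, t0 ∈ B2 → different blocks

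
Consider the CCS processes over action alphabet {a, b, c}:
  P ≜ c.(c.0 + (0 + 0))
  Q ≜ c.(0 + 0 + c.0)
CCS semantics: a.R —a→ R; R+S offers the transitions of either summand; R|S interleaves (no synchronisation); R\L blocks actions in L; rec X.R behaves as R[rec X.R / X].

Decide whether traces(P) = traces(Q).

traces(P) = traces(Q)

Reachable graph of P (3 states):
  s0 = c.(c.0 + (0 + 0)) | --c--▸ s1
  s1 = c.0 + (0 + 0) | --c--▸ s2
  s2 = 0 | (no moves)
Reachable graph of Q (3 states):
  t0 = c.(0 + 0 + c.0) | --c--▸ t1
  t1 = 0 + 0 + c.0 | --c--▸ t2
  t2 = 0 | (no moves)
Partition-refinement fixed point:
  B0 = {s0, t0}
  B1 = {s1, t1}
  B2 = {s2, t2}
s0 ∈ B0, t0 ∈ B0 → same block
Bisimilar ⇒ trace-equivalent.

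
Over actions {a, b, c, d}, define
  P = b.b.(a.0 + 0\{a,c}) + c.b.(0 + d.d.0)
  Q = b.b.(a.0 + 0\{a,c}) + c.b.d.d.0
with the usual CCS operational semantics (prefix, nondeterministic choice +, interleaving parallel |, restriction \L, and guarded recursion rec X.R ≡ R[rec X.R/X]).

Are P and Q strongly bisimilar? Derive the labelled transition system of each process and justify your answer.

YES

LTS(P): 7 reachable states
  p0 = b.b.(a.0 + 0\{a,c}) + c.b.(0 + d.d.0) → -b-> p1, -c-> p2
  p1 = b.(a.0 + 0\{a,c}) → -b-> p3
  p2 = b.(0 + d.d.0) → -b-> p4
  p3 = a.0 + 0\{a,c} → -a-> p5
  p4 = 0 + d.d.0 → -d-> p6
  p5 = 0 → ∅
  p6 = d.0 → -d-> p5
LTS(Q): 7 reachable states
  q0 = b.b.(a.0 + 0\{a,c}) + c.b.d.d.0 → -b-> q1, -c-> q2
  q1 = b.(a.0 + 0\{a,c}) → -b-> q3
  q2 = b.d.d.0 → -b-> q4
  q3 = a.0 + 0\{a,c} → -a-> q5
  q4 = d.d.0 → -d-> q6
  q5 = 0 → ∅
  q6 = d.0 → -d-> q5
Coarsest stable partition (strong bisimilarity classes):
  B0 = {p0, q0}
  B1 = {p2, q2}
  B2 = {p4, q4}
  B3 = {p6, q6}
  B4 = {p5, q5}
  B5 = {p1, q1}
  B6 = {p3, q3}
p0 ∈ B0, q0 ∈ B0 → same block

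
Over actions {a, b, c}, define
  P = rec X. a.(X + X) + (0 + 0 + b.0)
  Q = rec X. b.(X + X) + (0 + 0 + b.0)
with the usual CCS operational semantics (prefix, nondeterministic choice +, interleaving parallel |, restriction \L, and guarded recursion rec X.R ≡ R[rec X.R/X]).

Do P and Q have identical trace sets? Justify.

LTS(P): 3 reachable states
  s0 = rec X. a.(X + X) + (0 + 0 + b.0) ⊢ —a→ s1, —b→ s2
  s1 = (rec X. a.(X + X) + (0 + 0 + b.0)) + (rec X. a.(X + X) + (0 + 0 + b.0)) ⊢ —a→ s1, —b→ s2
  s2 = 0 ⊢ ·
LTS(Q): 3 reachable states
  t0 = rec X. b.(X + X) + (0 + 0 + b.0) ⊢ —b→ t1, —b→ t2
  t1 = (rec X. b.(X + X) + (0 + 0 + b.0)) + (rec X. b.(X + X) + (0 + 0 + b.0)) ⊢ —b→ t1, —b→ t2
  t2 = 0 ⊢ ·
Run σ = ⟨a⟩ on P: start {s0}
  step 1 (a): {s1}
  P completes σ.
Run σ = ⟨a⟩ on Q: start {t0}
  step 1 (a): ∅  — Q cannot continue

trace-distinct — witness ⟨a⟩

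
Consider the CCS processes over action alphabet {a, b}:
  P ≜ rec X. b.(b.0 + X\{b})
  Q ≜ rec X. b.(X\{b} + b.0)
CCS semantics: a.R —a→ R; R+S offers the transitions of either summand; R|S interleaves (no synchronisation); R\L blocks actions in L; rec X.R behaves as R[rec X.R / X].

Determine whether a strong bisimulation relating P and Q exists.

P ~ Q

LTS(P): 3 reachable states
  m0 = rec X. b.(b.0 + X\{b}) has moves —b→ m1
  m1 = b.0 + (rec X. b.(b.0 + X\{b}))\{b} has moves —b→ m2
  m2 = 0 has moves (no moves)
LTS(Q): 3 reachable states
  n0 = rec X. b.(X\{b} + b.0) has moves —b→ n1
  n1 = (rec X. b.(X\{b} + b.0))\{b} + b.0 has moves —b→ n2
  n2 = 0 has moves (no moves)
Bisimilarity quotient blocks:
  B0 = {m0, n0}
  B1 = {m1, n1}
  B2 = {m2, n2}
m0 ∈ B0, n0 ∈ B0 → same block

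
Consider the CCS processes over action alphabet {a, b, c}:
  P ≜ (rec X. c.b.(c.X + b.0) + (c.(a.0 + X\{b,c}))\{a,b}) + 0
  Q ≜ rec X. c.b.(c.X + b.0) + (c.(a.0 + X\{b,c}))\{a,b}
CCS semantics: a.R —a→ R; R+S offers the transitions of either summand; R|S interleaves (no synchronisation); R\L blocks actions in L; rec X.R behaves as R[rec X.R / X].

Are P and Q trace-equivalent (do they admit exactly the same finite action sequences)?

trace-equivalent

Reachable graph of P (6 states):
  p0 = (rec X. c.b.(c.X + b.0) + (c.(a.0 + X\{b,c}))\{a,b}) + 0 :: --c--▸ p1, --c--▸ p2
  p1 = (a.0 + (rec X. c.b.(c.X + b.0) + (c.(a.0 + X\{b,c}))\{a,b})\{b,c})\{a,b} :: stopped
  p2 = b.(c.(rec X. c.b.(c.X + b.0) + (c.(a.0 + X\{b,c}))\{a,b}) + b.0) :: --b--▸ p3
  p3 = c.(rec X. c.b.(c.X + b.0) + (c.(a.0 + X\{b,c}))\{a,b}) + b.0 :: --b--▸ p4, --c--▸ p5
  p4 = 0 :: stopped
  p5 = rec X. c.b.(c.X + b.0) + (c.(a.0 + X\{b,c}))\{a,b} :: --c--▸ p1, --c--▸ p2
Reachable graph of Q (5 states):
  q0 = rec X. c.b.(c.X + b.0) + (c.(a.0 + X\{b,c}))\{a,b} :: --c--▸ q1, --c--▸ q2
  q1 = (a.0 + (rec X. c.b.(c.X + b.0) + (c.(a.0 + X\{b,c}))\{a,b})\{b,c})\{a,b} :: stopped
  q2 = b.(c.(rec X. c.b.(c.X + b.0) + (c.(a.0 + X\{b,c}))\{a,b}) + b.0) :: --b--▸ q3
  q3 = c.(rec X. c.b.(c.X + b.0) + (c.(a.0 + X\{b,c}))\{a,b}) + b.0 :: --b--▸ q4, --c--▸ q0
  q4 = 0 :: stopped
Partition-refinement fixed point:
  B0 = {p0, p5, q0}
  B1 = {p1, p4, q1, q4}
  B2 = {p2, q2}
  B3 = {p3, q3}
p0 ∈ B0, q0 ∈ B0 → same block
Bisimilar ⇒ trace-equivalent.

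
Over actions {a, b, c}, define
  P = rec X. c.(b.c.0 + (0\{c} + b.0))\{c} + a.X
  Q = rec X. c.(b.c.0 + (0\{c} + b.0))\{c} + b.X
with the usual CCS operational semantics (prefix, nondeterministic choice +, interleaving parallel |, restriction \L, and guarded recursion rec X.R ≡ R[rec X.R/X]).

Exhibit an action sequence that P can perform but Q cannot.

a

LTS(P): 4 reachable states
  s0 = rec X. c.(b.c.0 + (0\{c} + b.0))\{c} + a.X has moves -a-> s0, -c-> s1
  s1 = (b.c.0 + (0\{c} + b.0))\{c} has moves -b-> s2, -b-> s3
  s2 = (c.0)\{c} has moves ∅
  s3 = 0\{c} has moves ∅
LTS(Q): 4 reachable states
  t0 = rec X. c.(b.c.0 + (0\{c} + b.0))\{c} + b.X has moves -b-> t0, -c-> t1
  t1 = (b.c.0 + (0\{c} + b.0))\{c} has moves -b-> t2, -b-> t3
  t2 = (c.0)\{c} has moves ∅
  t3 = 0\{c} has moves ∅
Run σ = ⟨a⟩ on P: start {s0}
  [1] a ⇒ {s0}
  ✓ P
Run σ = ⟨a⟩ on Q: start {t0}
  [1] a ⇒ no successor for Q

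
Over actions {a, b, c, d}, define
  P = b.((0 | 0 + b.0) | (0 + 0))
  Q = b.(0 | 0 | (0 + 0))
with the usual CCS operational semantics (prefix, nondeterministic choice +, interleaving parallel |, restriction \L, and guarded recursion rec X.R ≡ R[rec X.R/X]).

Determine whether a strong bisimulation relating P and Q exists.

not bisimilar

LTS(P): 3 reachable states
  u0 = b.((0 | 0 + b.0) | (0 + 0)) :: =b=> u1
  u1 = (0 | 0 + b.0) | (0 + 0) :: =b=> u2
  u2 = 0 | (0 + 0) :: stopped
LTS(Q): 2 reachable states
  v0 = b.(0 | 0 | (0 + 0)) :: =b=> v1
  v1 = 0 | 0 | (0 + 0) :: stopped
Coarsest stable partition (strong bisimilarity classes):
  B0 = {u0}
  B1 = {u1, v0}
  B2 = {u2, v1}
u0 ∈ B0, v0 ∈ B1 → different blocks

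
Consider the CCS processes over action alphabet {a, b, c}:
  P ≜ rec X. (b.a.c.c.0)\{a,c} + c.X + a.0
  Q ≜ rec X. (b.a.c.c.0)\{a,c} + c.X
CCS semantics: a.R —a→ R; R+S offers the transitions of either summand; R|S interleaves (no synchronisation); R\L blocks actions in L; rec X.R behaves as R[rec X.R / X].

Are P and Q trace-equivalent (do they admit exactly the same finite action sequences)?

LTS(P): 3 reachable states
  m0 = rec X. (b.a.c.c.0)\{a,c} + c.X + a.0 has moves --a--▸ m1, --b--▸ m2, --c--▸ m0
  m1 = 0 has moves deadlocked
  m2 = (a.c.c.0)\{a,c} has moves deadlocked
LTS(Q): 2 reachable states
  n0 = rec X. (b.a.c.c.0)\{a,c} + c.X has moves --b--▸ n1, --c--▸ n0
  n1 = (a.c.c.0)\{a,c} has moves deadlocked
Run σ = ⟨a⟩ on P: start {m0}
  step 1 (a): {m1}
  P completes σ.
Run σ = ⟨a⟩ on Q: start {n0}
  step 1 (a): ∅  — Q cannot continue

NO — witness ⟨a⟩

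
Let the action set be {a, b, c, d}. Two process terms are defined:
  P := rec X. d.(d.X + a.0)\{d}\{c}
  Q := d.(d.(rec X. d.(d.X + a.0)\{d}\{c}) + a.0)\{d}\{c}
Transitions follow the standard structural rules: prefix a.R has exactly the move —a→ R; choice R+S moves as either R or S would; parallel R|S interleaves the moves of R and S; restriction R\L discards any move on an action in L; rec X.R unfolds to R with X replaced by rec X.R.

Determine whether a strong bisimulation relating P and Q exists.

LTS(P): 3 reachable states
  u0 = rec X. d.(d.X + a.0)\{d}\{c} :: ··d··> u1
  u1 = (d.(rec X. d.(d.X + a.0)\{d}\{c}) + a.0)\{d}\{c} :: ··a··> u2
  u2 = 0\{d}\{c} :: ∅
LTS(Q): 3 reachable states
  v0 = d.(d.(rec X. d.(d.X + a.0)\{d}\{c}) + a.0)\{d}\{c} :: ··d··> v1
  v1 = (d.(rec X. d.(d.X + a.0)\{d}\{c}) + a.0)\{d}\{c} :: ··a··> v2
  v2 = 0\{d}\{c} :: ∅
Coarsest stable partition (strong bisimilarity classes):
  B0 = {u0, v0}
  B1 = {u1, v1}
  B2 = {u2, v2}
u0 ∈ B0, v0 ∈ B0 → same block

bisimilar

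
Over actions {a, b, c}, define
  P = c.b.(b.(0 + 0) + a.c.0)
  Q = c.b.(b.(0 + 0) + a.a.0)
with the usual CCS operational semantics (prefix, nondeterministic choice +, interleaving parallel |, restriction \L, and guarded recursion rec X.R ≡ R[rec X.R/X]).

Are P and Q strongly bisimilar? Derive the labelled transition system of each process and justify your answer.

NO

P's transition system — 6 states:
  p0 = c.b.(b.(0 + 0) + a.c.0) has moves ··c··> p1
  p1 = b.(b.(0 + 0) + a.c.0) has moves ··b··> p2
  p2 = b.(0 + 0) + a.c.0 has moves ··a··> p3, ··b··> p4
  p3 = c.0 has moves ··c··> p5
  p4 = 0 + 0 has moves (no moves)
  p5 = 0 has moves (no moves)
Q's transition system — 6 states:
  q0 = c.b.(b.(0 + 0) + a.a.0) has moves ··c··> q1
  q1 = b.(b.(0 + 0) + a.a.0) has moves ··b··> q2
  q2 = b.(0 + 0) + a.a.0 has moves ··a··> q3, ··b··> q4
  q3 = a.0 has moves ··a··> q5
  q4 = 0 + 0 has moves (no moves)
  q5 = 0 has moves (no moves)
Coarsest stable partition (strong bisimilarity classes):
  B0 = {p0}
  B1 = {p1}
  B2 = {p2}
  B3 = {p4, p5, q4, q5}
  B4 = {p3}
  B5 = {q0}
  B6 = {q1}
  B7 = {q2}
  B8 = {q3}
p0 ∈ B0, q0 ∈ B5 → different blocks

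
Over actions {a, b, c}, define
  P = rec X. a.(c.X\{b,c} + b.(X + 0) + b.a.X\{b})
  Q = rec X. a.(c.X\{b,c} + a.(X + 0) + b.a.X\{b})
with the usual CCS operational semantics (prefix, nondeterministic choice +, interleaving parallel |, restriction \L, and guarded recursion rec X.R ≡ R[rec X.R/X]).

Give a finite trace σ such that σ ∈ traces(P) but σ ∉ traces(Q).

LTS(P): 10 reachable states
  m0 = rec X. a.(c.X\{b,c} + b.(X + 0) + b.a.X\{b}) ⊢ ··a··> m1
  m1 = c.(rec X. a.(c.X\{b,c} + b.(X + 0) + b.a.X\{b}))\{b,c} + b.((rec X. a.(c.X\{b,c} + b.(X + 0) + b.a.X\{b})) + 0) + b.a.(rec X. a.(c.X\{b,c} + b.(X + 0) + b.a.X\{b}))\{b} ⊢ ··b··> m2, ··b··> m3, ··c··> m4
  m2 = (rec X. a.(c.X\{b,c} + b.(X + 0) + b.a.X\{b})) + 0 ⊢ ··a··> m1
  m3 = a.(rec X. a.(c.X\{b,c} + b.(X + 0) + b.a.X\{b}))\{b} ⊢ ··a··> m5
  m4 = (rec X. a.(c.X\{b,c} + b.(X + 0) + b.a.X\{b}))\{b,c} ⊢ ··a··> m6
  m5 = (rec X. a.(c.X\{b,c} + b.(X + 0) + b.a.X\{b}))\{b} ⊢ ··a··> m7
  m6 = (c.(rec X. a.(c.X\{b,c} + b.(X + 0) + b.a.X\{b}))\{b,c} + b.((rec X. a.(c.X\{b,c} + b.(X + 0) + b.a.X\{b})) + 0) + b.a.(rec X. a.(c.X\{b,c} + b.(X + 0) + b.a.X\{b}))\{b})\{b,c} ⊢ ∅
  m7 = (c.(rec X. a.(c.X\{b,c} + b.(X + 0) + b.a.X\{b}))\{b,c} + b.((rec X. a.(c.X\{b,c} + b.(X + 0) + b.a.X\{b})) + 0) + b.a.(rec X. a.(c.X\{b,c} + b.(X + 0) + b.a.X\{b}))\{b})\{b} ⊢ ··c··> m8
  m8 = (rec X. a.(c.X\{b,c} + b.(X + 0) + b.a.X\{b}))\{b,c}\{b} ⊢ ··a··> m9
  m9 = (c.(rec X. a.(c.X\{b,c} + b.(X + 0) + b.a.X\{b}))\{b,c} + b.((rec X. a.(c.X\{b,c} + b.(X + 0) + b.a.X\{b})) + 0) + b.a.(rec X. a.(c.X\{b,c} + b.(X + 0) + b.a.X\{b}))\{b})\{b,c}\{b} ⊢ ∅
LTS(Q): 13 reachable states
  n0 = rec X. a.(c.X\{b,c} + a.(X + 0) + b.a.X\{b}) ⊢ ··a··> n1
  n1 = c.(rec X. a.(c.X\{b,c} + a.(X + 0) + b.a.X\{b}))\{b,c} + a.((rec X. a.(c.X\{b,c} + a.(X + 0) + b.a.X\{b})) + 0) + b.a.(rec X. a.(c.X\{b,c} + a.(X + 0) + b.a.X\{b}))\{b} ⊢ ··a··> n2, ··b··> n3, ··c··> n4
  n2 = (rec X. a.(c.X\{b,c} + a.(X + 0) + b.a.X\{b})) + 0 ⊢ ··a··> n1
  n3 = a.(rec X. a.(c.X\{b,c} + a.(X + 0) + b.a.X\{b}))\{b} ⊢ ··a··> n5
  n4 = (rec X. a.(c.X\{b,c} + a.(X + 0) + b.a.X\{b}))\{b,c} ⊢ ··a··> n6
  n5 = (rec X. a.(c.X\{b,c} + a.(X + 0) + b.a.X\{b}))\{b} ⊢ ··a··> n7
  n6 = (c.(rec X. a.(c.X\{b,c} + a.(X + 0) + b.a.X\{b}))\{b,c} + a.((rec X. a.(c.X\{b,c} + a.(X + 0) + b.a.X\{b})) + 0) + b.a.(rec X. a.(c.X\{b,c} + a.(X + 0) + b.a.X\{b}))\{b})\{b,c} ⊢ ··a··> n8
  n7 = (c.(rec X. a.(c.X\{b,c} + a.(X + 0) + b.a.X\{b}))\{b,c} + a.((rec X. a.(c.X\{b,c} + a.(X + 0) + b.a.X\{b})) + 0) + b.a.(rec X. a.(c.X\{b,c} + a.(X + 0) + b.a.X\{b}))\{b})\{b} ⊢ ··a··> n9, ··c··> n10
  n8 = ((rec X. a.(c.X\{b,c} + a.(X + 0) + b.a.X\{b})) + 0)\{b,c} ⊢ ··a··> n6
  n9 = ((rec X. a.(c.X\{b,c} + a.(X + 0) + b.a.X\{b})) + 0)\{b} ⊢ ··a··> n7
  n10 = (rec X. a.(c.X\{b,c} + a.(X + 0) + b.a.X\{b}))\{b,c}\{b} ⊢ ··a··> n11
  n11 = (c.(rec X. a.(c.X\{b,c} + a.(X + 0) + b.a.X\{b}))\{b,c} + a.((rec X. a.(c.X\{b,c} + a.(X + 0) + b.a.X\{b})) + 0) + b.a.(rec X. a.(c.X\{b,c} + a.(X + 0) + b.a.X\{b}))\{b})\{b,c}\{b} ⊢ ··a··> n12
  n12 = ((rec X. a.(c.X\{b,c} + a.(X + 0) + b.a.X\{b})) + 0)\{b,c}\{b} ⊢ ··a··> n11
Executing abab from P (initial set {m0}):
  after a @ step 1: {m1}
  after b @ step 2: {m2, m3}
  after a @ step 3: {m1, m5}
  after b @ step 4: {m2, m3}
  — P admits the full trace.
Executing abab from Q (initial set {n0}):
  after a @ step 1: {n1}
  after b @ step 2: {n3}
  after a @ step 3: {n5}
  after b @ step 4: ∅ (Q stuck)

abab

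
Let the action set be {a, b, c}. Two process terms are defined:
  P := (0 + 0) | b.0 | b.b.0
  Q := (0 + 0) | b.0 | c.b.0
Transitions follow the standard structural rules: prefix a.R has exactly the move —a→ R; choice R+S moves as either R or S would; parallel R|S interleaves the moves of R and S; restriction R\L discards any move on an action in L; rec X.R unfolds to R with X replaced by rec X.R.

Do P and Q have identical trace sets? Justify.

Reachable graph of P (6 states):
  u0 = (0 + 0) | b.0 | b.b.0 has moves —b→ u1, —b→ u2
  u1 = (0 + 0) | 0 | b.b.0 has moves —b→ u3
  u2 = (0 + 0) | b.0 | b.0 has moves —b→ u3, —b→ u4
  u3 = (0 + 0) | 0 | b.0 has moves —b→ u5
  u4 = (0 + 0) | b.0 | 0 has moves —b→ u5
  u5 = (0 + 0) | 0 | 0 has moves deadlocked
Reachable graph of Q (6 states):
  v0 = (0 + 0) | b.0 | c.b.0 has moves —b→ v1, —c→ v2
  v1 = (0 + 0) | 0 | c.b.0 has moves —c→ v3
  v2 = (0 + 0) | b.0 | b.0 has moves —b→ v3, —b→ v4
  v3 = (0 + 0) | 0 | b.0 has moves —b→ v5
  v4 = (0 + 0) | b.0 | 0 has moves —b→ v5
  v5 = (0 + 0) | 0 | 0 has moves deadlocked
Run σ = ⟨bb⟩ on P: start {u0}
  [1] b ⇒ {u1, u2}
  [2] b ⇒ {u3, u4}
  — P admits the full trace.
Run σ = ⟨bb⟩ on Q: start {v0}
  [1] b ⇒ {v1}
  [2] b ⇒ ∅  — Q cannot continue

NO — witness ⟨bb⟩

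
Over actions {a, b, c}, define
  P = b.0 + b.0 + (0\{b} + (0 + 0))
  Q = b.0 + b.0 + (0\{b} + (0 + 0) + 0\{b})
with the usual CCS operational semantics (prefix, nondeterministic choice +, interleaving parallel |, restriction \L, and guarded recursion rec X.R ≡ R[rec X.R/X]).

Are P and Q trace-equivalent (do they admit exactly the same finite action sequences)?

traces(P) = traces(Q)

P's transition system — 2 states:
  p0 = b.0 + b.0 + (0\{b} + (0 + 0)) | -b-> p1
  p1 = 0 | ·
Q's transition system — 2 states:
  q0 = b.0 + b.0 + (0\{b} + (0 + 0) + 0\{b}) | -b-> q1
  q1 = 0 | ·
Bisimilarity quotient blocks:
  B0 = {p0, q0}
  B1 = {p1, q1}
p0 ∈ B0, q0 ∈ B0 → same block
Bisimilar ⇒ trace-equivalent.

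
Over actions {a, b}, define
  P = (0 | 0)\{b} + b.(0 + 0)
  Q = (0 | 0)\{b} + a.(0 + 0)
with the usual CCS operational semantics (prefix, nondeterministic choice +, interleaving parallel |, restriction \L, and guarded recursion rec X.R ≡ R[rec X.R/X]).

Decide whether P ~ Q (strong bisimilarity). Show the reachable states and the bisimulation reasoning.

not bisimilar

LTS(P): 2 reachable states
  m0 = (0 | 0)\{b} + b.(0 + 0) → --b--▸ m1
  m1 = 0 + 0 → ∅
LTS(Q): 2 reachable states
  n0 = (0 | 0)\{b} + a.(0 + 0) → --a--▸ n1
  n1 = 0 + 0 → ∅
Coarsest stable partition (strong bisimilarity classes):
  B0 = {m0}
  B1 = {m1, n1}
  B2 = {n0}
m0 ∈ B0, n0 ∈ B2 → different blocks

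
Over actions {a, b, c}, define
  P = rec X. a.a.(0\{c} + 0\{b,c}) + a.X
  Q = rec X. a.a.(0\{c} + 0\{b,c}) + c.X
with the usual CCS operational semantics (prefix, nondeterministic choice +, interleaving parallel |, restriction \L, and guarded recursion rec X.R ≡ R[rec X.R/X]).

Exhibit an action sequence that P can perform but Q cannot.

P's transition system — 3 states:
  m0 = rec X. a.a.(0\{c} + 0\{b,c}) + a.X ⊢ =a=> m0, =a=> m1
  m1 = a.(0\{c} + 0\{b,c}) ⊢ =a=> m2
  m2 = 0\{c} + 0\{b,c} ⊢ stopped
Q's transition system — 3 states:
  n0 = rec X. a.a.(0\{c} + 0\{b,c}) + c.X ⊢ =a=> n1, =c=> n0
  n1 = a.(0\{c} + 0\{b,c}) ⊢ =a=> n2
  n2 = 0\{c} + 0\{b,c} ⊢ stopped
Executing aaa from P (initial set {m0}):
  step 1 (a): {m0, m1}
  step 2 (a): {m0, m1, m2}
  step 3 (a): {m0, m1, m2}
  ✓ P
Executing aaa from Q (initial set {n0}):
  step 1 (a): {n1}
  step 2 (a): {n2}
  step 3 (a): ∅ (Q stuck)

aaa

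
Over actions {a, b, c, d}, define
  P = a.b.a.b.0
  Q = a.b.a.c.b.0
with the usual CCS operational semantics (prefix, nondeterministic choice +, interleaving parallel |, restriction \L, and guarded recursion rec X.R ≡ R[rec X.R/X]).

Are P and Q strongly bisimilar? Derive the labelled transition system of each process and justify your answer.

Reachable graph of P (5 states):
  p0 = a.b.a.b.0 → -a-> p1
  p1 = b.a.b.0 → -b-> p2
  p2 = a.b.0 → -a-> p3
  p3 = b.0 → -b-> p4
  p4 = 0 → stopped
Reachable graph of Q (6 states):
  q0 = a.b.a.c.b.0 → -a-> q1
  q1 = b.a.c.b.0 → -b-> q2
  q2 = a.c.b.0 → -a-> q3
  q3 = c.b.0 → -c-> q4
  q4 = b.0 → -b-> q5
  q5 = 0 → stopped
Bisimilarity quotient blocks:
  B0 = {p0}
  B1 = {p1}
  B2 = {p2}
  B3 = {p3, q4}
  B4 = {p4, q5}
  B5 = {q0}
  B6 = {q1}
  B7 = {q2}
  B8 = {q3}
p0 ∈ B0, q0 ∈ B5 → different blocks

NO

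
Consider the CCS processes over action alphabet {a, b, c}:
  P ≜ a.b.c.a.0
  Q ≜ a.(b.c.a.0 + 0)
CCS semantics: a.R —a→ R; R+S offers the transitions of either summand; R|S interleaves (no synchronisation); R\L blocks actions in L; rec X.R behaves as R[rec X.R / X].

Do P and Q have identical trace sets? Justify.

YES

P's transition system — 5 states:
  p0 = a.b.c.a.0 :: =a=> p1
  p1 = b.c.a.0 :: =b=> p2
  p2 = c.a.0 :: =c=> p3
  p3 = a.0 :: =a=> p4
  p4 = 0 :: ∅
Q's transition system — 5 states:
  q0 = a.(b.c.a.0 + 0) :: =a=> q1
  q1 = b.c.a.0 + 0 :: =b=> q2
  q2 = c.a.0 :: =c=> q3
  q3 = a.0 :: =a=> q4
  q4 = 0 :: ∅
Bisimilarity quotient blocks:
  B0 = {p0, q0}
  B1 = {p1, q1}
  B2 = {p2, q2}
  B3 = {p3, q3}
  B4 = {p4, q4}
p0 ∈ B0, q0 ∈ B0 → same block
Bisimilar ⇒ trace-equivalent.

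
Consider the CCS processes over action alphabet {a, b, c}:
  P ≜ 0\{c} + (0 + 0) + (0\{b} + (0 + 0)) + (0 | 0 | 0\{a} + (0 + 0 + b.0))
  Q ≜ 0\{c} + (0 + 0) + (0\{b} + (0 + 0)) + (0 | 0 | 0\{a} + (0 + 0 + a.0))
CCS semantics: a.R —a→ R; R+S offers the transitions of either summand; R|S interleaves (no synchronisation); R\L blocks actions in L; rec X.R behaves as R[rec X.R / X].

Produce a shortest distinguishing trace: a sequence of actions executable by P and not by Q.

P's transition system — 2 states:
  u0 = 0\{c} + (0 + 0) + (0\{b} + (0 + 0)) + (0 | 0 | 0\{a} + (0 + 0 + b.0)) | =b=> u1
  u1 = 0 | ·
Q's transition system — 2 states:
  v0 = 0\{c} + (0 + 0) + (0\{b} + (0 + 0)) + (0 | 0 | 0\{a} + (0 + 0 + a.0)) | =a=> v1
  v1 = 0 | ·
Executing b from P (initial set {u0}):
  [1] b ⇒ {u1}
  P completes σ.
Executing b from Q (initial set {v0}):
  [1] b ⇒ no successor for Q

b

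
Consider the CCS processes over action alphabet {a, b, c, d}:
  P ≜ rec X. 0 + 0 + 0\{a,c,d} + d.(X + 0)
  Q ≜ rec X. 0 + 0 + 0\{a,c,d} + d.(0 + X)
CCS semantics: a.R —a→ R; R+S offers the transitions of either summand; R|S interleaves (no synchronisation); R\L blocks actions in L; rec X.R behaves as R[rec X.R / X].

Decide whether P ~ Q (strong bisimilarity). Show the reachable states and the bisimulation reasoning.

Reachable graph of P (2 states):
  m0 = rec X. 0 + 0 + 0\{a,c,d} + d.(X + 0) has moves --d--▸ m1
  m1 = (rec X. 0 + 0 + 0\{a,c,d} + d.(X + 0)) + 0 has moves --d--▸ m1
Reachable graph of Q (2 states):
  n0 = rec X. 0 + 0 + 0\{a,c,d} + d.(0 + X) has moves --d--▸ n1
  n1 = 0 + (rec X. 0 + 0 + 0\{a,c,d} + d.(0 + X)) has moves --d--▸ n1
Partition-refinement fixed point:
  B0 = {m0, m1, n0, n1}
m0 ∈ B0, n0 ∈ B0 → same block

bisimilar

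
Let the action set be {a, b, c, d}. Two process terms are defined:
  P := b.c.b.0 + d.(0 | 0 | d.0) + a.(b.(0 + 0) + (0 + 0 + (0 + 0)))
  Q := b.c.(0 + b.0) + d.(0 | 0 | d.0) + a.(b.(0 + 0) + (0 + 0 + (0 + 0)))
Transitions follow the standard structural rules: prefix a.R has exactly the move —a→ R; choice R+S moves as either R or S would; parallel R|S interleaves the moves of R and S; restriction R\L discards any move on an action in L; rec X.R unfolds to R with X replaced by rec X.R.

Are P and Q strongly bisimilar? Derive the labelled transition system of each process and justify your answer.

P ~ Q

LTS(P): 8 reachable states
  u0 = b.c.b.0 + d.(0 | 0 | d.0) + a.(b.(0 + 0) + (0 + 0 + (0 + 0))) ⊢ —a→ u1, —b→ u2, —d→ u3
  u1 = b.(0 + 0) + (0 + 0 + (0 + 0)) ⊢ —b→ u4
  u2 = c.b.0 ⊢ —c→ u5
  u3 = 0 | 0 | d.0 ⊢ —d→ u6
  u4 = 0 + 0 ⊢ deadlocked
  u5 = b.0 ⊢ —b→ u7
  u6 = 0 | 0 | 0 ⊢ deadlocked
  u7 = 0 ⊢ deadlocked
LTS(Q): 8 reachable states
  v0 = b.c.(0 + b.0) + d.(0 | 0 | d.0) + a.(b.(0 + 0) + (0 + 0 + (0 + 0))) ⊢ —a→ v1, —b→ v2, —d→ v3
  v1 = b.(0 + 0) + (0 + 0 + (0 + 0)) ⊢ —b→ v4
  v2 = c.(0 + b.0) ⊢ —c→ v5
  v3 = 0 | 0 | d.0 ⊢ —d→ v6
  v4 = 0 + 0 ⊢ deadlocked
  v5 = 0 + b.0 ⊢ —b→ v7
  v6 = 0 | 0 | 0 ⊢ deadlocked
  v7 = 0 ⊢ deadlocked
Coarsest stable partition (strong bisimilarity classes):
  B0 = {u0, v0}
  B1 = {u3, v3}
  B2 = {u4, u6, u7, v4, v6, v7}
  B3 = {u1, u5, v1, v5}
  B4 = {u2, v2}
u0 ∈ B0, v0 ∈ B0 → same block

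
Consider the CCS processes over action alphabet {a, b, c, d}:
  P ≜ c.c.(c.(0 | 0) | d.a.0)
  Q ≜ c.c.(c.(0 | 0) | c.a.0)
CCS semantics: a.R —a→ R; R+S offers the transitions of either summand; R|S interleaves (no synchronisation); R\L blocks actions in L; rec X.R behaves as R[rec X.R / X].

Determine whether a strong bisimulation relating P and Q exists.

not bisimilar

Reachable graph of P (8 states):
  s0 = c.c.(c.(0 | 0) | d.a.0) | --c--▸ s1
  s1 = c.(c.(0 | 0) | d.a.0) | --c--▸ s2
  s2 = c.(0 | 0) | d.a.0 | --c--▸ s3, --d--▸ s4
  s3 = 0 | 0 | d.a.0 | --d--▸ s5
  s4 = c.(0 | 0) | a.0 | --a--▸ s6, --c--▸ s5
  s5 = 0 | 0 | a.0 | --a--▸ s7
  s6 = c.(0 | 0) | 0 | --c--▸ s7
  s7 = 0 | 0 | 0 | ∅
Reachable graph of Q (8 states):
  t0 = c.c.(c.(0 | 0) | c.a.0) | --c--▸ t1
  t1 = c.(c.(0 | 0) | c.a.0) | --c--▸ t2
  t2 = c.(0 | 0) | c.a.0 | --c--▸ t3, --c--▸ t4
  t3 = 0 | 0 | c.a.0 | --c--▸ t5
  t4 = c.(0 | 0) | a.0 | --a--▸ t6, --c--▸ t5
  t5 = 0 | 0 | a.0 | --a--▸ t7
  t6 = c.(0 | 0) | 0 | --c--▸ t7
  t7 = 0 | 0 | 0 | ∅
Bisimilarity quotient blocks:
  B0 = {s0}
  B1 = {s1}
  B2 = {s2}
  B3 = {s4, t4}
  B4 = {s6, t6}
  B5 = {s7, t7}
  B6 = {s5, t5}
  B7 = {s3}
  B8 = {t0}
  B9 = {t1}
  B10 = {t2}
  B11 = {t3}
s0 ∈ B0, t0 ∈ B8 → different blocks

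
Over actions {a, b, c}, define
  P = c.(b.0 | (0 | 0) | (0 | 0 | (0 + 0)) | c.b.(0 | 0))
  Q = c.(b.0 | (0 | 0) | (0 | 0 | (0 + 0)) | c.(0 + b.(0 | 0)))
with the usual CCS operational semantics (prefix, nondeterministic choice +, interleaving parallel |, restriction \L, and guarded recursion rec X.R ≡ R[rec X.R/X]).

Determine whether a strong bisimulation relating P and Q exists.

YES

P's transition system — 7 states:
  p0 = c.(b.0 | (0 | 0) | (0 | 0 | (0 + 0)) | c.b.(0 | 0)) has moves —c→ p1
  p1 = b.0 | (0 | 0) | (0 | 0 | (0 + 0)) | c.b.(0 | 0) has moves —b→ p2, —c→ p3
  p2 = 0 | (0 | 0) | (0 | 0 | (0 + 0)) | c.b.(0 | 0) has moves —c→ p4
  p3 = b.0 | (0 | 0) | (0 | 0 | (0 + 0)) | b.(0 | 0) has moves —b→ p4, —b→ p5
  p4 = 0 | (0 | 0) | (0 | 0 | (0 + 0)) | b.(0 | 0) has moves —b→ p6
  p5 = b.0 | (0 | 0) | (0 | 0 | (0 + 0)) | (0 | 0) has moves —b→ p6
  p6 = 0 | (0 | 0) | (0 | 0 | (0 + 0)) | (0 | 0) has moves ·
Q's transition system — 7 states:
  q0 = c.(b.0 | (0 | 0) | (0 | 0 | (0 + 0)) | c.(0 + b.(0 | 0))) has moves —c→ q1
  q1 = b.0 | (0 | 0) | (0 | 0 | (0 + 0)) | c.(0 + b.(0 | 0)) has moves —b→ q2, —c→ q3
  q2 = 0 | (0 | 0) | (0 | 0 | (0 + 0)) | c.(0 + b.(0 | 0)) has moves —c→ q4
  q3 = b.0 | (0 | 0) | (0 | 0 | (0 + 0)) | (0 + b.(0 | 0)) has moves —b→ q4, —b→ q5
  q4 = 0 | (0 | 0) | (0 | 0 | (0 + 0)) | (0 + b.(0 | 0)) has moves —b→ q6
  q5 = b.0 | (0 | 0) | (0 | 0 | (0 + 0)) | (0 | 0) has moves —b→ q6
  q6 = 0 | (0 | 0) | (0 | 0 | (0 + 0)) | (0 | 0) has moves ·
Bisimilarity quotient blocks:
  B0 = {p0, q0}
  B1 = {p1, q1}
  B2 = {p2, q2}
  B3 = {p4, p5, q4, q5}
  B4 = {p6, q6}
  B5 = {p3, q3}
p0 ∈ B0, q0 ∈ B0 → same block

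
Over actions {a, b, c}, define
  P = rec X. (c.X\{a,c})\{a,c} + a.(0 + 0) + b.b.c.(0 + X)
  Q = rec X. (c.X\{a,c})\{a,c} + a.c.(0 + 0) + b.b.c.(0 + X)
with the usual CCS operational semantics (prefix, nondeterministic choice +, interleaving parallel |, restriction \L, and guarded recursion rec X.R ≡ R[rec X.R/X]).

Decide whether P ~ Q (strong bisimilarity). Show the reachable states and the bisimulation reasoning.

Reachable graph of P (5 states):
  p0 = rec X. (c.X\{a,c})\{a,c} + a.(0 + 0) + b.b.c.(0 + X) ⊢ —a→ p1, —b→ p2
  p1 = 0 + 0 ⊢ (no moves)
  p2 = b.c.(0 + (rec X. (c.X\{a,c})\{a,c} + a.(0 + 0) + b.b.c.(0 + X))) ⊢ —b→ p3
  p3 = c.(0 + (rec X. (c.X\{a,c})\{a,c} + a.(0 + 0) + b.b.c.(0 + X))) ⊢ —c→ p4
  p4 = 0 + (rec X. (c.X\{a,c})\{a,c} + a.(0 + 0) + b.b.c.(0 + X)) ⊢ —a→ p1, —b→ p2
Reachable graph of Q (6 states):
  q0 = rec X. (c.X\{a,c})\{a,c} + a.c.(0 + 0) + b.b.c.(0 + X) ⊢ —a→ q1, —b→ q2
  q1 = c.(0 + 0) ⊢ —c→ q3
  q2 = b.c.(0 + (rec X. (c.X\{a,c})\{a,c} + a.c.(0 + 0) + b.b.c.(0 + X))) ⊢ —b→ q4
  q3 = 0 + 0 ⊢ (no moves)
  q4 = c.(0 + (rec X. (c.X\{a,c})\{a,c} + a.c.(0 + 0) + b.b.c.(0 + X))) ⊢ —c→ q5
  q5 = 0 + (rec X. (c.X\{a,c})\{a,c} + a.c.(0 + 0) + b.b.c.(0 + X)) ⊢ —a→ q1, —b→ q2
Partition-refinement fixed point:
  B0 = {p0, p4}
  B1 = {p1, q3}
  B2 = {p2}
  B3 = {p3}
  B4 = {q0, q5}
  B5 = {q1}
  B6 = {q2}
  B7 = {q4}
p0 ∈ B0, q0 ∈ B4 → different blocks

NO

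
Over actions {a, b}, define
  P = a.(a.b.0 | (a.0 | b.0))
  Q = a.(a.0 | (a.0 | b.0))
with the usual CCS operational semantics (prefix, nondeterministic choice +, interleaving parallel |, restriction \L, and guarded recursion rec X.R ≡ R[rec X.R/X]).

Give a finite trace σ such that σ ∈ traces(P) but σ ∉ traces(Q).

LTS(P): 13 reachable states
  m0 = a.(a.b.0 | (a.0 | b.0)) :: —a→ m1
  m1 = a.b.0 | (a.0 | b.0) :: —a→ m2, —a→ m3, —b→ m4
  m2 = a.b.0 | (0 | b.0) :: —a→ m5, —b→ m6
  m3 = b.0 | (a.0 | b.0) :: —a→ m5, —b→ m7, —b→ m8
  m4 = a.b.0 | (a.0 | 0) :: —a→ m6, —a→ m8
  m5 = b.0 | (0 | b.0) :: —b→ m10, —b→ m9
  m6 = a.b.0 | (0 | 0) :: —a→ m10
  m7 = 0 | (a.0 | b.0) :: —a→ m9, —b→ m11
  m8 = b.0 | (a.0 | 0) :: —a→ m10, —b→ m11
  m9 = 0 | (0 | b.0) :: —b→ m12
  m10 = b.0 | (0 | 0) :: —b→ m12
  m11 = 0 | (a.0 | 0) :: —a→ m12
  m12 = 0 | (0 | 0) :: stopped
LTS(Q): 9 reachable states
  n0 = a.(a.0 | (a.0 | b.0)) :: —a→ n1
  n1 = a.0 | (a.0 | b.0) :: —a→ n2, —a→ n3, —b→ n4
  n2 = 0 | (a.0 | b.0) :: —a→ n5, —b→ n6
  n3 = a.0 | (0 | b.0) :: —a→ n5, —b→ n7
  n4 = a.0 | (a.0 | 0) :: —a→ n6, —a→ n7
  n5 = 0 | (0 | b.0) :: —b→ n8
  n6 = 0 | (a.0 | 0) :: —a→ n8
  n7 = a.0 | (0 | 0) :: —a→ n8
  n8 = 0 | (0 | 0) :: stopped
Trace ⟨aabb⟩ through P, begin at {m0}:
  [1] a ⇒ {m1}
  [2] a ⇒ {m2, m3}
  [3] b ⇒ {m6, m7, m8}
  [4] b ⇒ {m11}
  — P admits the full trace.
Trace ⟨aabb⟩ through Q, begin at {n0}:
  [1] a ⇒ {n1}
  [2] a ⇒ {n2, n3}
  [3] b ⇒ {n6, n7}
  [4] b ⇒ ∅ (Q stuck)

aabb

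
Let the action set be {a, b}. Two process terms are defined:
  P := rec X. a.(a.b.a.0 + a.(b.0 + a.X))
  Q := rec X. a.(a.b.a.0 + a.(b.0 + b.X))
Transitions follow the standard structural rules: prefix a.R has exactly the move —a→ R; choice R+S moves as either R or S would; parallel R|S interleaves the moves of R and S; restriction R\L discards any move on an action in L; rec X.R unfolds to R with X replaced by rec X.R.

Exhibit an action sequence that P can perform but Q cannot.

aaa

P's transition system — 6 states:
  s0 = rec X. a.(a.b.a.0 + a.(b.0 + a.X)) has moves --a--▸ s1
  s1 = a.b.a.0 + a.(b.0 + a.(rec X. a.(a.b.a.0 + a.(b.0 + a.X)))) has moves --a--▸ s2, --a--▸ s3
  s2 = b.0 + a.(rec X. a.(a.b.a.0 + a.(b.0 + a.X))) has moves --a--▸ s0, --b--▸ s4
  s3 = b.a.0 has moves --b--▸ s5
  s4 = 0 has moves (no moves)
  s5 = a.0 has moves --a--▸ s4
Q's transition system — 6 states:
  t0 = rec X. a.(a.b.a.0 + a.(b.0 + b.X)) has moves --a--▸ t1
  t1 = a.b.a.0 + a.(b.0 + b.(rec X. a.(a.b.a.0 + a.(b.0 + b.X)))) has moves --a--▸ t2, --a--▸ t3
  t2 = b.0 + b.(rec X. a.(a.b.a.0 + a.(b.0 + b.X))) has moves --b--▸ t0, --b--▸ t4
  t3 = b.a.0 has moves --b--▸ t5
  t4 = 0 has moves (no moves)
  t5 = a.0 has moves --a--▸ t4
Run σ = ⟨aaa⟩ on P: start {s0}
  step 1 (a): {s1}
  step 2 (a): {s2, s3}
  step 3 (a): {s0}
  P completes σ.
Run σ = ⟨aaa⟩ on Q: start {t0}
  step 1 (a): {t1}
  step 2 (a): {t2, t3}
  step 3 (a): ∅ (Q stuck)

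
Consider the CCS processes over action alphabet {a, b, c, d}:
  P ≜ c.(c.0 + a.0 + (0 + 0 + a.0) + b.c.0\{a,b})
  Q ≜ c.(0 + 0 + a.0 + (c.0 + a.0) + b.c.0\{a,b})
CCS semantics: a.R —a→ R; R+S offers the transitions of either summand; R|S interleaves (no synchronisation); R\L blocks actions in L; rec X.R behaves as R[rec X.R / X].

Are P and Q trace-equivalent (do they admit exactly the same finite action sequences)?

YES

P's transition system — 5 states:
  u0 = c.(c.0 + a.0 + (0 + 0 + a.0) + b.c.0\{a,b}) has moves =c=> u1
  u1 = c.0 + a.0 + (0 + 0 + a.0) + b.c.0\{a,b} has moves =a=> u2, =b=> u3, =c=> u2
  u2 = 0 has moves stopped
  u3 = c.0\{a,b} has moves =c=> u4
  u4 = 0\{a,b} has moves stopped
Q's transition system — 5 states:
  v0 = c.(0 + 0 + a.0 + (c.0 + a.0) + b.c.0\{a,b}) has moves =c=> v1
  v1 = 0 + 0 + a.0 + (c.0 + a.0) + b.c.0\{a,b} has moves =a=> v2, =b=> v3, =c=> v2
  v2 = 0 has moves stopped
  v3 = c.0\{a,b} has moves =c=> v4
  v4 = 0\{a,b} has moves stopped
Coarsest stable partition (strong bisimilarity classes):
  B0 = {u0, v0}
  B1 = {u1, v1}
  B2 = {u2, u4, v2, v4}
  B3 = {u3, v3}
u0 ∈ B0, v0 ∈ B0 → same block
Bisimilar ⇒ trace-equivalent.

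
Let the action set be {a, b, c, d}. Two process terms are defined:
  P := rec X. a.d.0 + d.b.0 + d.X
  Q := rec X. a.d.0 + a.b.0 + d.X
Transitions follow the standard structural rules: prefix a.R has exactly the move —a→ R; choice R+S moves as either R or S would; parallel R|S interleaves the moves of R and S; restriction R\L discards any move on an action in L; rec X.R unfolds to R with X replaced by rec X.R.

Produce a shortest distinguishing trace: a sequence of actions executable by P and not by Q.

LTS(P): 4 reachable states
  s0 = rec X. a.d.0 + d.b.0 + d.X has moves --a--▸ s1, --d--▸ s0, --d--▸ s2
  s1 = d.0 has moves --d--▸ s3
  s2 = b.0 has moves --b--▸ s3
  s3 = 0 has moves ·
LTS(Q): 4 reachable states
  t0 = rec X. a.d.0 + a.b.0 + d.X has moves --a--▸ t1, --a--▸ t2, --d--▸ t0
  t1 = b.0 has moves --b--▸ t3
  t2 = d.0 has moves --d--▸ t3
  t3 = 0 has moves ·
Executing db from P (initial set {s0}):
  step 1 (d): {s0, s2}
  step 2 (b): {s3}
  ✓ P
Executing db from Q (initial set {t0}):
  step 1 (d): {t0}
  step 2 (b): no successor for Q

db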